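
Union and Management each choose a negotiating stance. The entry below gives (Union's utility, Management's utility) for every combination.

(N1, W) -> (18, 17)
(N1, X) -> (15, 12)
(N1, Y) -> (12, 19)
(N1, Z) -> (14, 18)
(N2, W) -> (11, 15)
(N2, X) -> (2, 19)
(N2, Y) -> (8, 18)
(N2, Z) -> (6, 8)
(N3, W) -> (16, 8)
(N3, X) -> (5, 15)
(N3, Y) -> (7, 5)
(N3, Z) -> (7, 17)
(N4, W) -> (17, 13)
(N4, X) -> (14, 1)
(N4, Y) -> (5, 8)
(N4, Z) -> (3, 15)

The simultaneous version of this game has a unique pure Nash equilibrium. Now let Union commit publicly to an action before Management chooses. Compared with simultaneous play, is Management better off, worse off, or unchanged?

unchanged

Management best-responds to each possible Union move:
- N1 → Management plays Y (best of 17, 12, 19, 18); Union gets 12.
- N2 → Management plays X (best of 15, 19, 18, 8); Union gets 2.
- N3 → Management plays Z (best of 8, 15, 5, 17); Union gets 7.
- N4 → Management plays Z (best of 13, 1, 8, 15); Union gets 3.
Among 12, 2, 7, 3, the best is 12 at N1. Subgame-perfect outcome: (N1, Y) with payoffs (12, 19).
Under simultaneous play:
Union's best replies: W→N1; X→N1; Y→N1; Z→N1.
Management's best replies: N1→Y; N2→X; N3→Z; N4→Z.
The unique mutual best reply is (N1, Y), giving (12, 19).
Management earns 19 sequentially versus 19 at the Nash outcome: unchanged.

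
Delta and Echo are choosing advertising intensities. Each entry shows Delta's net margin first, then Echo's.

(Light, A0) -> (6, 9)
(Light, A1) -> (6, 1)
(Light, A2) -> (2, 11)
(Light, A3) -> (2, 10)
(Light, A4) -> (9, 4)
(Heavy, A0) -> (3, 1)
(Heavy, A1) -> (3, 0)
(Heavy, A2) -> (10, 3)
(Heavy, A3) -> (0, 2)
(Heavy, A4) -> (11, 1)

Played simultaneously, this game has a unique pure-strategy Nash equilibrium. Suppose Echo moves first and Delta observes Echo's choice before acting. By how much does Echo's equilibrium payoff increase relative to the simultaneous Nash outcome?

Delta best-responds to each possible Echo move:
- A0 → Delta plays Light (best of 6, 3); Echo gets 9.
- A1 → Delta plays Light (best of 6, 3); Echo gets 1.
- A2 → Delta plays Heavy (best of 2, 10); Echo gets 3.
- A3 → Delta plays Light (best of 2, 0); Echo gets 10.
- A4 → Delta plays Heavy (best of 9, 11); Echo gets 1.
Maximizing over 9, 1, 3, 10, 1, Echo chooses A3. Subgame-perfect outcome: (Light, A3) with payoffs (2, 10).
Now find the simultaneous Nash equilibrium.
Delta's best replies: A0→Light; A1→Light; A2→Heavy; A3→Light; A4→Heavy.
Echo's best replies: Light→A2; Heavy→A2.
Only (Heavy, A2) has each player best-responding; Nash payoffs (10, 3).
Echo's commitment gain: 10 − 3 = 7.

7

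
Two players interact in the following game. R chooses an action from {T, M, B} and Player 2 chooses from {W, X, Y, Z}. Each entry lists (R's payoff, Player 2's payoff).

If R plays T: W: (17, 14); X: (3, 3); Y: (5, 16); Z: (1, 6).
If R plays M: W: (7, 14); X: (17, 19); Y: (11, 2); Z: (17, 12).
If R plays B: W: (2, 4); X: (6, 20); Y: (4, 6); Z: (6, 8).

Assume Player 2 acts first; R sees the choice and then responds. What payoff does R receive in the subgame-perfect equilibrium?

Backward induction with Player 2 moving first.
- W: R compares 17, 7, 2 and picks T; Player 2 would get 14.
- X: R compares 3, 17, 6 and picks M; Player 2 would get 19.
- Y: R compares 5, 11, 4 and picks M; Player 2 would get 2.
- Z: R compares 1, 17, 6 and picks M; Player 2 would get 12.
Maximizing over 14, 19, 2, 12, Player 2 chooses X. Subgame-perfect outcome: (M, X) with payoffs (17, 19).

17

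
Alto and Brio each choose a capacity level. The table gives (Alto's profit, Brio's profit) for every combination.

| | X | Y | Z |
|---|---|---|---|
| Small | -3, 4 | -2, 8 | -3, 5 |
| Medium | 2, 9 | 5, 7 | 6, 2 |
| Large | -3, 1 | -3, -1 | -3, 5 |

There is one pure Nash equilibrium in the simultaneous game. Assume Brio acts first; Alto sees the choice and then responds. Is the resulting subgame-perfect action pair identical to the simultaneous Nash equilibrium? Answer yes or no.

yes

Alto best-responds to each possible Brio move:
- X: Alto compares -3, 2, -3 and picks Medium; Brio would get 9.
- Y: Alto compares -2, 5, -3 and picks Medium; Brio would get 7.
- Z: Alto compares -3, 6, -3 and picks Medium; Brio would get 2.
Brio's induced payoffs are 9, 7, 2, so Brio commits to X. Subgame-perfect outcome: (Medium, X) with payoffs (2, 9).
Under simultaneous play:
Alto's best replies: X→Medium; Y→Medium; Z→Medium.
Brio's best replies: Small→Y; Medium→X; Large→Z.
Only (Medium, X) has each player best-responding; Nash payoffs (2, 9).
Sequential outcome (Medium, X) coincides with the Nash profile (Medium, X).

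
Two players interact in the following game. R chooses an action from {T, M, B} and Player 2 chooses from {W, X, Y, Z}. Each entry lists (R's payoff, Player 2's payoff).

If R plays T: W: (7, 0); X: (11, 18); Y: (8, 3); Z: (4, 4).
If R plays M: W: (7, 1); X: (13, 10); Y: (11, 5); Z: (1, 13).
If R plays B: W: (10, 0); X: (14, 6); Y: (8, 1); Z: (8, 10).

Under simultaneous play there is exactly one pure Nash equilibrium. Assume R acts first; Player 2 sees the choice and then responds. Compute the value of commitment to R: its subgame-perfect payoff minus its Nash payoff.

3

Player 2 best-responds to each possible R move:
- T → Player 2 plays X (best of 0, 18, 3, 4); R gets 11.
- M → Player 2 plays Z (best of 1, 10, 5, 13); R gets 1.
- B → Player 2 plays Z (best of 0, 6, 1, 10); R gets 8.
Among 11, 1, 8, the best is 11 at T. Subgame-perfect outcome: (T, X) with payoffs (11, 18).
Under simultaneous play:
R's best replies: W→B; X→B; Y→M; Z→B.
Player 2's best replies: T→X; M→Z; B→Z.
Only (B, Z) has each player best-responding; Nash payoffs (8, 10).
R's commitment gain: 11 − 8 = 3.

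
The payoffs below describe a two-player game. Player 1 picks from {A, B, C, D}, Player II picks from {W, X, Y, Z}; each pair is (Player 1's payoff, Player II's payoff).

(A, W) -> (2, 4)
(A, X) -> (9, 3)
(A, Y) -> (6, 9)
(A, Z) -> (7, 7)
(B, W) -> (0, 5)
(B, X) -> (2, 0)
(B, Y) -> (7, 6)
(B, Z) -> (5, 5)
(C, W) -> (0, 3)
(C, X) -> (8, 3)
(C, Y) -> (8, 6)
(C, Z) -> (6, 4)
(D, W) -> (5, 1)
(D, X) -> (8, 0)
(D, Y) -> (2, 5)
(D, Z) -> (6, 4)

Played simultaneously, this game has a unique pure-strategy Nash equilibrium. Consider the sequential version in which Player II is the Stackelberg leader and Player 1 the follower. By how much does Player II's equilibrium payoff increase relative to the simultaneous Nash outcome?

1

Work backward from Player 1's decision.
- W: Player 1 compares 2, 0, 0, 5 and picks D; Player II would get 1.
- X: Player 1 compares 9, 2, 8, 8 and picks A; Player II would get 3.
- Y: Player 1 compares 6, 7, 8, 2 and picks C; Player II would get 6.
- Z: Player 1 compares 7, 5, 6, 6 and picks A; Player II would get 7.
Among 1, 3, 6, 7, the best is 7 at Z. Subgame-perfect outcome: (A, Z) with payoffs (7, 7).
Now find the simultaneous Nash equilibrium.
Player 1's best replies: W→D; X→A; Y→C; Z→A.
Player II's best replies: A→Y; B→Y; C→Y; D→Y.
The unique mutual best reply is (C, Y), giving (8, 6).
Player II's commitment gain: 7 − 6 = 1.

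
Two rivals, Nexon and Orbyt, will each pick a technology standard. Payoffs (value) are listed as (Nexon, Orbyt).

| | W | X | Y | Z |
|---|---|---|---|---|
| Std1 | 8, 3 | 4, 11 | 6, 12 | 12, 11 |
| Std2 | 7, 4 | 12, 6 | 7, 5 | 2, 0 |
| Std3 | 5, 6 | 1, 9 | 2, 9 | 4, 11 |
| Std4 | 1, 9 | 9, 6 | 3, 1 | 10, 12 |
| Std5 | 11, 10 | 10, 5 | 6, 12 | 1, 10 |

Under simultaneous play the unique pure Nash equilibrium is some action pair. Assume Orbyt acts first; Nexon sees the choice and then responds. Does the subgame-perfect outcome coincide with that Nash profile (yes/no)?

no

Work backward from Nexon's decision.
- W: Nexon compares 8, 7, 5, 1, 11 and picks Std5; Orbyt would get 10.
- X: Nexon compares 4, 12, 1, 9, 10 and picks Std2; Orbyt would get 6.
- Y: Nexon compares 6, 7, 2, 3, 6 and picks Std2; Orbyt would get 5.
- Z: Nexon compares 12, 2, 4, 10, 1 and picks Std1; Orbyt would get 11.
Among 10, 6, 5, 11, the best is 11 at Z. Subgame-perfect outcome: (Std1, Z) with payoffs (12, 11).
Now find the simultaneous Nash equilibrium.
Nexon's best replies: W→Std5; X→Std2; Y→Std2; Z→Std1.
Orbyt's best replies: Std1→Y; Std2→X; Std3→Z; Std4→Z; Std5→Y.
The unique mutual best reply is (Std2, X), giving (12, 6).
Sequential outcome (Std1, Z) differs from the Nash profile (Std2, X).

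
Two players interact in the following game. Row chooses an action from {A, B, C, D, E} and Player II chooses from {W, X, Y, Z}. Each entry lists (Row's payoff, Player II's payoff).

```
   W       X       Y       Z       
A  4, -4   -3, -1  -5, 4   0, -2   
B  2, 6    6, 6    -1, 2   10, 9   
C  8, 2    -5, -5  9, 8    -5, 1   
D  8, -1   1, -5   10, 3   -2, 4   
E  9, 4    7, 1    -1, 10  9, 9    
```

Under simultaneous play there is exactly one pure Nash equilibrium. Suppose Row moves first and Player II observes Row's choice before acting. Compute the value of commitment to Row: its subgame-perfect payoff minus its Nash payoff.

0

Solve by backward induction (Row leads).
- A → Player II plays Y (best of -4, -1, 4, -2); Row gets -5.
- B → Player II plays Z (best of 6, 6, 2, 9); Row gets 10.
- C → Player II plays Y (best of 2, -5, 8, 1); Row gets 9.
- D → Player II plays Z (best of -1, -5, 3, 4); Row gets -2.
- E → Player II plays Y (best of 4, 1, 10, 9); Row gets -1.
Row's induced payoffs are -5, 10, 9, -2, -1, so Row commits to B. Subgame-perfect outcome: (B, Z) with payoffs (10, 9).
For the simultaneous game, intersect best replies.
Row's best replies: W→E; X→E; Y→D; Z→B.
Player II's best replies: A→Y; B→Z; C→Y; D→Z; E→Y.
The unique mutual best reply is (B, Z), giving (10, 9).
Row's commitment gain: 10 − 10 = 0.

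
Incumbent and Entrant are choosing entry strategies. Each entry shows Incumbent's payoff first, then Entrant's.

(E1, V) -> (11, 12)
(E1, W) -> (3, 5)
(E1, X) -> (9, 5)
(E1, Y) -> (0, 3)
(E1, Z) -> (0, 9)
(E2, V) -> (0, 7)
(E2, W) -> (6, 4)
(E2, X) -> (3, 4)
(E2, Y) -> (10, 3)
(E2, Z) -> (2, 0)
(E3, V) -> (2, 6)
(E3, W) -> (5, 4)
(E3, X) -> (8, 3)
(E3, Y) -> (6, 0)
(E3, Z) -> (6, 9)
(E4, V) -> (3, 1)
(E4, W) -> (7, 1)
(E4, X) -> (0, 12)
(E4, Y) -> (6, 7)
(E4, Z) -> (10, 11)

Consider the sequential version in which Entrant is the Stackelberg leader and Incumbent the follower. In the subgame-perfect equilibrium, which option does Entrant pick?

Solve by backward induction (Entrant leads).
- V → Incumbent plays E1 (best of 11, 0, 2, 3); Entrant gets 12.
- W → Incumbent plays E4 (best of 3, 6, 5, 7); Entrant gets 1.
- X → Incumbent plays E1 (best of 9, 3, 8, 0); Entrant gets 5.
- Y → Incumbent plays E2 (best of 0, 10, 6, 6); Entrant gets 3.
- Z → Incumbent plays E4 (best of 0, 2, 6, 10); Entrant gets 11.
Entrant's induced payoffs are 12, 1, 5, 3, 11, so Entrant commits to V. Subgame-perfect outcome: (E1, V) with payoffs (11, 12).

V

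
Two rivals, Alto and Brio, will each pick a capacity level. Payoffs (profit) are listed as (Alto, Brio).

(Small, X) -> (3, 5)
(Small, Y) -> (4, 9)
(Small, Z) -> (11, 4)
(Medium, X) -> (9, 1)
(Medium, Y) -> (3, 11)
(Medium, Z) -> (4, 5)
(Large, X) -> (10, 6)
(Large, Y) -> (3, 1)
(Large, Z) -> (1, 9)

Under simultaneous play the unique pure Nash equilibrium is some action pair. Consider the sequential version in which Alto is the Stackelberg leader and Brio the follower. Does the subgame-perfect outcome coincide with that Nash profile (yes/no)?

Brio best-responds to each possible Alto move:
- Small: BR = Y, leader payoff 4.
- Medium: BR = Y, leader payoff 3.
- Large: BR = Z, leader payoff 1.
Alto's induced payoffs are 4, 3, 1, so Alto commits to Small. Subgame-perfect outcome: (Small, Y) with payoffs (4, 9).
Under simultaneous play:
Alto's best replies: X→Large; Y→Small; Z→Small.
Brio's best replies: Small→Y; Medium→Y; Large→Z.
The unique mutual best reply is (Small, Y), giving (4, 9).
Sequential outcome (Small, Y) coincides with the Nash profile (Small, Y).

yes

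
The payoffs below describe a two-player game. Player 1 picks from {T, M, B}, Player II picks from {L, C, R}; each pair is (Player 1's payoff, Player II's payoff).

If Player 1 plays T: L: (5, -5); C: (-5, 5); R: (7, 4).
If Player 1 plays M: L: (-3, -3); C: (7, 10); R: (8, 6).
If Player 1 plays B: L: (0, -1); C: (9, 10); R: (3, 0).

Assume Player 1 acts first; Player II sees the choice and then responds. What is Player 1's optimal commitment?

Work backward from Player II's decision.
- T: Player II compares -5, 5, 4 and picks C; Player 1 would get -5.
- M: Player II compares -3, 10, 6 and picks C; Player 1 would get 7.
- B: Player II compares -1, 10, 0 and picks C; Player 1 would get 9.
Maximizing over -5, 7, 9, Player 1 chooses B. Subgame-perfect outcome: (B, C) with payoffs (9, 10).

B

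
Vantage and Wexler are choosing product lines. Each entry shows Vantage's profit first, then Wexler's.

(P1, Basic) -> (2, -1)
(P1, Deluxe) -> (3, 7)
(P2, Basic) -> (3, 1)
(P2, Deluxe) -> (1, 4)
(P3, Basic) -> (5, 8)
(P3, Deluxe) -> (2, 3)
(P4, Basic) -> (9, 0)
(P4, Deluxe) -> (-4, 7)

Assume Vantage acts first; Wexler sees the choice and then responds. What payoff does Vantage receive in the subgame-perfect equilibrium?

5

Solve by backward induction (Vantage leads).
- P1: Wexler compares -1, 7 and picks Deluxe; Vantage would get 3.
- P2: Wexler compares 1, 4 and picks Deluxe; Vantage would get 1.
- P3: Wexler compares 8, 3 and picks Basic; Vantage would get 5.
- P4: Wexler compares 0, 7 and picks Deluxe; Vantage would get -4.
Vantage's induced payoffs are 3, 1, 5, -4, so Vantage commits to P3. Subgame-perfect outcome: (P3, Basic) with payoffs (5, 8).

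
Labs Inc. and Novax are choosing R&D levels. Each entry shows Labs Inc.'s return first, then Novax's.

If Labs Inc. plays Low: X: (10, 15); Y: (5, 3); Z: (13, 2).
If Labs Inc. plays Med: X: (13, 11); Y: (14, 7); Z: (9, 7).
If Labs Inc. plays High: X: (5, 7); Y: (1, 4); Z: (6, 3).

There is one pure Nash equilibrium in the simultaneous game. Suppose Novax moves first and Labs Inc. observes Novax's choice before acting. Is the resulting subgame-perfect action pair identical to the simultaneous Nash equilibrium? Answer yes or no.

Solve by backward induction (Novax leads).
- X: BR = Med, leader payoff 11.
- Y: BR = Med, leader payoff 7.
- Z: BR = Low, leader payoff 2.
Among 11, 7, 2, the best is 11 at X. Subgame-perfect outcome: (Med, X) with payoffs (13, 11).
Under simultaneous play:
Labs Inc.'s best replies: X→Med; Y→Med; Z→Low.
Novax's best replies: Low→X; Med→X; High→X.
The unique mutual best reply is (Med, X), giving (13, 11).
Sequential outcome (Med, X) coincides with the Nash profile (Med, X).

yes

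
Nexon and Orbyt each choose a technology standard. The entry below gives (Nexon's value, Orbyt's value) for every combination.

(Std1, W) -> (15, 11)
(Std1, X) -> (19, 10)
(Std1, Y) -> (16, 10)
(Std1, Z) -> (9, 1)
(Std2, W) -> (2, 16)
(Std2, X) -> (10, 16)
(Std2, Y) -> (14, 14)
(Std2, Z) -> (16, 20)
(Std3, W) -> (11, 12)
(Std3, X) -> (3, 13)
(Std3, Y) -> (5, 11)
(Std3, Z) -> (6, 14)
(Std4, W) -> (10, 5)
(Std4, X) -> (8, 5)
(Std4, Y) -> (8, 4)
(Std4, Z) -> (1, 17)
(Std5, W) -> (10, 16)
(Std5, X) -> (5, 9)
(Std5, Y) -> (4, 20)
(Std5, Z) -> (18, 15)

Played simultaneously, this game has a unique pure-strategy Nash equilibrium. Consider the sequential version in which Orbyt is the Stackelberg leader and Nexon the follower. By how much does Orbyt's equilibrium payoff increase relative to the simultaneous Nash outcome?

4

Work backward from Nexon's decision.
- W → Nexon plays Std1 (best of 15, 2, 11, 10, 10); Orbyt gets 11.
- X → Nexon plays Std1 (best of 19, 10, 3, 8, 5); Orbyt gets 10.
- Y → Nexon plays Std1 (best of 16, 14, 5, 8, 4); Orbyt gets 10.
- Z → Nexon plays Std5 (best of 9, 16, 6, 1, 18); Orbyt gets 15.
Orbyt's induced payoffs are 11, 10, 10, 15, so Orbyt commits to Z. Subgame-perfect outcome: (Std5, Z) with payoffs (18, 15).
For the simultaneous game, intersect best replies.
Nexon's best replies: W→Std1; X→Std1; Y→Std1; Z→Std5.
Orbyt's best replies: Std1→W; Std2→Z; Std3→Z; Std4→Z; Std5→Y.
Only (Std1, W) has each player best-responding; Nash payoffs (15, 11).
Orbyt's commitment gain: 15 − 11 = 4.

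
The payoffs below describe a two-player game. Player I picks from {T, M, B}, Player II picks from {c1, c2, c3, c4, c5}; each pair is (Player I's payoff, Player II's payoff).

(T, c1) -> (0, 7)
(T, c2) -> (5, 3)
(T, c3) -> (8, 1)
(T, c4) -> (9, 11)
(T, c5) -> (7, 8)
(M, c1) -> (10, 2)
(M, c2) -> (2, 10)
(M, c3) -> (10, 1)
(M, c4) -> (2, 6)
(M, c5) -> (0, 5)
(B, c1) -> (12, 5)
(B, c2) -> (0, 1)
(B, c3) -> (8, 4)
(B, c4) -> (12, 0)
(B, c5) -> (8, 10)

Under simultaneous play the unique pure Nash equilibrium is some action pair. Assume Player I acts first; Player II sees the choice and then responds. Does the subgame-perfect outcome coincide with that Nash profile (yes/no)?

no

Solve by backward induction (Player I leads).
- T: Player II compares 7, 3, 1, 11, 8 and picks c4; Player I would get 9.
- M: Player II compares 2, 10, 1, 6, 5 and picks c2; Player I would get 2.
- B: Player II compares 5, 1, 4, 0, 10 and picks c5; Player I would get 8.
Maximizing over 9, 2, 8, Player I chooses T. Subgame-perfect outcome: (T, c4) with payoffs (9, 11).
Under simultaneous play:
Player I's best replies: c1→B; c2→T; c3→M; c4→B; c5→B.
Player II's best replies: T→c4; M→c2; B→c5.
Only (B, c5) has each player best-responding; Nash payoffs (8, 10).
Sequential outcome (T, c4) differs from the Nash profile (B, c5).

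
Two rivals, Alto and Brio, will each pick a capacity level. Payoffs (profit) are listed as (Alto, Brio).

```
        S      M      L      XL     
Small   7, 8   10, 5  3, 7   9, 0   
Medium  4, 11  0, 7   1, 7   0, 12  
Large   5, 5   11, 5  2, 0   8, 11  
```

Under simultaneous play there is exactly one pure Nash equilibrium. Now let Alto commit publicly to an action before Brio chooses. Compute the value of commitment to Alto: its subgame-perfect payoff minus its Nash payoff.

Backward induction with Alto moving first.
- Small: Brio compares 8, 5, 7, 0 and picks S; Alto would get 7.
- Medium: Brio compares 11, 7, 7, 12 and picks XL; Alto would get 0.
- Large: Brio compares 5, 5, 0, 11 and picks XL; Alto would get 8.
Alto's induced payoffs are 7, 0, 8, so Alto commits to Large. Subgame-perfect outcome: (Large, XL) with payoffs (8, 11).
Under simultaneous play:
Alto's best replies: S→Small; M→Large; L→Small; XL→Small.
Brio's best replies: Small→S; Medium→XL; Large→XL.
Only (Small, S) has each player best-responding; Nash payoffs (7, 8).
Alto's commitment gain: 8 − 7 = 1.

1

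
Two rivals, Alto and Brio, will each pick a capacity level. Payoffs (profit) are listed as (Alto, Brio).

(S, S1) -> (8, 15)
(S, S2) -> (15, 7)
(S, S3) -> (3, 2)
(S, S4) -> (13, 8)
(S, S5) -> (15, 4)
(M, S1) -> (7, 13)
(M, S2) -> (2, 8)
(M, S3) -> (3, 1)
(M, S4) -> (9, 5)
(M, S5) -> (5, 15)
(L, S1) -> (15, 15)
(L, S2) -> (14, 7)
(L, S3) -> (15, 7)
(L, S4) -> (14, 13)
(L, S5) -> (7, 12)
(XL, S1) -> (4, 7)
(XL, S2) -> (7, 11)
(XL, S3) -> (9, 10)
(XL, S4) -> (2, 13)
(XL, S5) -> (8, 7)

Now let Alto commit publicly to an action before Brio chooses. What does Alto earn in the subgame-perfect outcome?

Work backward from Brio's decision.
- S → Brio plays S1 (best of 15, 7, 2, 8, 4); Alto gets 8.
- M → Brio plays S5 (best of 13, 8, 1, 5, 15); Alto gets 5.
- L → Brio plays S1 (best of 15, 7, 7, 13, 12); Alto gets 15.
- XL → Brio plays S4 (best of 7, 11, 10, 13, 7); Alto gets 2.
Among 8, 5, 15, 2, the best is 15 at L. Subgame-perfect outcome: (L, S1) with payoffs (15, 15).

15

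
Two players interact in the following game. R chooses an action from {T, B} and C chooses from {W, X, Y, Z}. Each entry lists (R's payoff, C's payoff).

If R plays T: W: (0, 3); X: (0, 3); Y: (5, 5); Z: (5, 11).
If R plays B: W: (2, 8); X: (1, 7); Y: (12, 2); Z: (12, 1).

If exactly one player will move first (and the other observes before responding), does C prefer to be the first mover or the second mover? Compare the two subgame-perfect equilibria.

second

If R leads: C's best replies are T→Z, B→W; R's induced payoffs 5, 2; outcome (T, Z), payoffs (5, 11).
If C leads: R's best replies are W→B, X→B, Y→B, Z→B; C's induced payoffs 8, 7, 2, 1; outcome (B, W), payoffs (2, 8).
C gets 8 moving first and 11 moving second, so C prefers to move second.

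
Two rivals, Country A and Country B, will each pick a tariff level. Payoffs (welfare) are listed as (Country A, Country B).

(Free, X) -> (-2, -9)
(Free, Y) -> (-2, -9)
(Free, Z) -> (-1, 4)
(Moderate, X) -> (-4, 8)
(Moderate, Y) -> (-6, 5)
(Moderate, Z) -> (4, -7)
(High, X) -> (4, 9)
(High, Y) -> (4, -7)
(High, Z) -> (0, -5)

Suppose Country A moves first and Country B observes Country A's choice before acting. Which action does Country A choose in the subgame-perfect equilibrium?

Country B best-responds to each possible Country A move:
- Free → Country B plays Z (best of -9, -9, 4); Country A gets -1.
- Moderate → Country B plays X (best of 8, 5, -7); Country A gets -4.
- High → Country B plays X (best of 9, -7, -5); Country A gets 4.
Country A's induced payoffs are -1, -4, 4, so Country A commits to High. Subgame-perfect outcome: (High, X) with payoffs (4, 9).

High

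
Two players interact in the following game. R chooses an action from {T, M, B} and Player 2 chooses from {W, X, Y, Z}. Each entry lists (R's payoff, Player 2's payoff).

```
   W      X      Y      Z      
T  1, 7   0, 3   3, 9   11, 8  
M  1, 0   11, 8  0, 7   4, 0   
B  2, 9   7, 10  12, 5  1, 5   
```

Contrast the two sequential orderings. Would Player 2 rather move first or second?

If R leads: Player 2's best replies are T→Y, M→X, B→X; R's induced payoffs 3, 11, 7; outcome (M, X), payoffs (11, 8).
If Player 2 leads: R's best replies are W→B, X→M, Y→B, Z→T; Player 2's induced payoffs 9, 8, 5, 8; outcome (B, W), payoffs (2, 9).
Player 2 gets 9 moving first and 8 moving second, so Player 2 prefers to move first.

first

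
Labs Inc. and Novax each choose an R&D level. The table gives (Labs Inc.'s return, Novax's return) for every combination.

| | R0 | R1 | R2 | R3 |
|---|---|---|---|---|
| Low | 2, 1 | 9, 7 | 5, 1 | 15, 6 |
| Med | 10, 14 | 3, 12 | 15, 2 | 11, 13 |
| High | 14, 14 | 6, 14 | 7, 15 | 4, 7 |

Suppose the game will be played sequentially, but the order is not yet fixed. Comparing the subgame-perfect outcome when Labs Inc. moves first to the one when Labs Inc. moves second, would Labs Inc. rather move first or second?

second

If Labs Inc. leads: Novax's best replies are Low→R1, Med→R0, High→R2; Labs Inc.'s induced payoffs 9, 10, 7; outcome (Med, R0), payoffs (10, 14).
If Novax leads: Labs Inc.'s best replies are R0→High, R1→Low, R2→Med, R3→Low; Novax's induced payoffs 14, 7, 2, 6; outcome (High, R0), payoffs (14, 14).
Labs Inc. gets 10 moving first and 14 moving second, so Labs Inc. prefers to move second.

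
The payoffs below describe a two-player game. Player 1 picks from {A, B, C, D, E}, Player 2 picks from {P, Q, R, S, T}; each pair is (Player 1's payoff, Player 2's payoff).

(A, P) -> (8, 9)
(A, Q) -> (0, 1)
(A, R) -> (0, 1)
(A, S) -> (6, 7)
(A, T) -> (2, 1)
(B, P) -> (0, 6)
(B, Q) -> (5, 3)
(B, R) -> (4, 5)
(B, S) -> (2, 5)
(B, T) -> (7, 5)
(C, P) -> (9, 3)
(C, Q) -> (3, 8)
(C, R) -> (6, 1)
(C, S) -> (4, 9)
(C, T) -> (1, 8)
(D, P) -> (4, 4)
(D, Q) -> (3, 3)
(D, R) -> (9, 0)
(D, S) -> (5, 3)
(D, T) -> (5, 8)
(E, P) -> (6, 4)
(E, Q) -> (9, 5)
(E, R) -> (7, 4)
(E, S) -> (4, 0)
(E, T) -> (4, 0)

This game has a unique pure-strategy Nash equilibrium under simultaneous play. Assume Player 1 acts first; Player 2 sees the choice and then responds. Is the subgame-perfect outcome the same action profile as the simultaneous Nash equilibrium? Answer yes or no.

Work backward from Player 2's decision.
- A: Player 2 compares 9, 1, 1, 7, 1 and picks P; Player 1 would get 8.
- B: Player 2 compares 6, 3, 5, 5, 5 and picks P; Player 1 would get 0.
- C: Player 2 compares 3, 8, 1, 9, 8 and picks S; Player 1 would get 4.
- D: Player 2 compares 4, 3, 0, 3, 8 and picks T; Player 1 would get 5.
- E: Player 2 compares 4, 5, 4, 0, 0 and picks Q; Player 1 would get 9.
Among 8, 0, 4, 5, 9, the best is 9 at E. Subgame-perfect outcome: (E, Q) with payoffs (9, 5).
For the simultaneous game, intersect best replies.
Player 1's best replies: P→C; Q→E; R→D; S→A; T→B.
Player 2's best replies: A→P; B→P; C→S; D→T; E→Q.
Only (E, Q) has each player best-responding; Nash payoffs (9, 5).
Sequential outcome (E, Q) coincides with the Nash profile (E, Q).

yes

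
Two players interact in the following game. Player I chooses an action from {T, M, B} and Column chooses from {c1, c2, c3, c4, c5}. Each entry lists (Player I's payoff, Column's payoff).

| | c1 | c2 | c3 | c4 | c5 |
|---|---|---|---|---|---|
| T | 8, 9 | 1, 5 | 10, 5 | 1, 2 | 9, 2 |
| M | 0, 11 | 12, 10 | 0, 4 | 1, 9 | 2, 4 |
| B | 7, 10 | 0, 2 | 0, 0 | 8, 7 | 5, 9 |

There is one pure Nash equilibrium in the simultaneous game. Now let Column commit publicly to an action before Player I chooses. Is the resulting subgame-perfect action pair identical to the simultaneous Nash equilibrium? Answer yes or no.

no

Backward induction with Column moving first.
- c1: BR = T, leader payoff 9.
- c2: BR = M, leader payoff 10.
- c3: BR = T, leader payoff 5.
- c4: BR = B, leader payoff 7.
- c5: BR = T, leader payoff 2.
Column's induced payoffs are 9, 10, 5, 7, 2, so Column commits to c2. Subgame-perfect outcome: (M, c2) with payoffs (12, 10).
Under simultaneous play:
Player I's best replies: c1→T; c2→M; c3→T; c4→B; c5→T.
Column's best replies: T→c1; M→c1; B→c1.
The unique mutual best reply is (T, c1), giving (8, 9).
Sequential outcome (M, c2) differs from the Nash profile (T, c1).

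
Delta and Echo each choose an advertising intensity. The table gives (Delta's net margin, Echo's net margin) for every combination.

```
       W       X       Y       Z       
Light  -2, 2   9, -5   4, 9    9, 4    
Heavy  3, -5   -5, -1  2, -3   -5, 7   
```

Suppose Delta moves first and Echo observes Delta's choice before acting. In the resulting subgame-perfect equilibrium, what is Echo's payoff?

Work backward from Echo's decision.
- Light: BR = Y, leader payoff 4.
- Heavy: BR = Z, leader payoff -5.
Among 4, -5, the best is 4 at Light. Subgame-perfect outcome: (Light, Y) with payoffs (4, 9).

9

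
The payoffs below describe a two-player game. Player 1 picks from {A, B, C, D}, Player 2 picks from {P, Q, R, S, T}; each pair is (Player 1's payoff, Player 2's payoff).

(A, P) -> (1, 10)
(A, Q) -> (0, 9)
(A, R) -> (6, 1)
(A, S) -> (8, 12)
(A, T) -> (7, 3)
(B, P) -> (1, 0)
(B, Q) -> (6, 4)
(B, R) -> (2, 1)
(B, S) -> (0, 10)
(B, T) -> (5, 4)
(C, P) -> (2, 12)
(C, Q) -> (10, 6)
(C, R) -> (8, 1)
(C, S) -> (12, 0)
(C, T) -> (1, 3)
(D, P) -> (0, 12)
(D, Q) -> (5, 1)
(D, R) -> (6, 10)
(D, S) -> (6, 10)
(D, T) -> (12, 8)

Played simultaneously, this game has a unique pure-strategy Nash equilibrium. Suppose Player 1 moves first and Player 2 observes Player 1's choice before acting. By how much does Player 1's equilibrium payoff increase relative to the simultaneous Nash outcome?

Work backward from Player 2's decision.
- A: BR = S, leader payoff 8.
- B: BR = S, leader payoff 0.
- C: BR = P, leader payoff 2.
- D: BR = P, leader payoff 0.
Player 1's induced payoffs are 8, 0, 2, 0, so Player 1 commits to A. Subgame-perfect outcome: (A, S) with payoffs (8, 12).
Under simultaneous play:
Player 1's best replies: P→C; Q→C; R→C; S→C; T→D.
Player 2's best replies: A→S; B→S; C→P; D→P.
Only (C, P) has each player best-responding; Nash payoffs (2, 12).
Player 1's commitment gain: 8 − 2 = 6.

6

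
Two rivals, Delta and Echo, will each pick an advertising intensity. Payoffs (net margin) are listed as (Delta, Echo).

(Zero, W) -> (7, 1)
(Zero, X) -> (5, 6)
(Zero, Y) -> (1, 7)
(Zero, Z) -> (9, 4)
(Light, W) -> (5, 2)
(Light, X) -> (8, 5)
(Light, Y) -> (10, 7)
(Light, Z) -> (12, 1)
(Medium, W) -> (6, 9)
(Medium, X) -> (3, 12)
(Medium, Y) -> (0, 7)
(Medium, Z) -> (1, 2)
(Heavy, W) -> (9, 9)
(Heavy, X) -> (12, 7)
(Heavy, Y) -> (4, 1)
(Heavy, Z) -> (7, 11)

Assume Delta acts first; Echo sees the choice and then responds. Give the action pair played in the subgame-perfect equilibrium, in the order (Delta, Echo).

Work backward from Echo's decision.
- Zero: BR = Y, leader payoff 1.
- Light: BR = Y, leader payoff 10.
- Medium: BR = X, leader payoff 3.
- Heavy: BR = Z, leader payoff 7.
Among 1, 10, 3, 7, the best is 10 at Light. Subgame-perfect outcome: (Light, Y) with payoffs (10, 7).

(Light, Y)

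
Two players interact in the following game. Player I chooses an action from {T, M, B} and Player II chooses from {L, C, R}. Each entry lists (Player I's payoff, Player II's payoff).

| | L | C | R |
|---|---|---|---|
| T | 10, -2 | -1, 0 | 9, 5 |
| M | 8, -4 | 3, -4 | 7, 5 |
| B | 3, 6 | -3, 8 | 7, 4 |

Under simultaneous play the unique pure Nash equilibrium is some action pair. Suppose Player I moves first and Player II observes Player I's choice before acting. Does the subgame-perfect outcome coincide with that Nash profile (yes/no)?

yes

Work backward from Player II's decision.
- T → Player II plays R (best of -2, 0, 5); Player I gets 9.
- M → Player II plays R (best of -4, -4, 5); Player I gets 7.
- B → Player II plays C (best of 6, 8, 4); Player I gets -3.
Maximizing over 9, 7, -3, Player I chooses T. Subgame-perfect outcome: (T, R) with payoffs (9, 5).
Now find the simultaneous Nash equilibrium.
Player I's best replies: L→T; C→M; R→T.
Player II's best replies: T→R; M→R; B→C.
The unique mutual best reply is (T, R), giving (9, 5).
Sequential outcome (T, R) coincides with the Nash profile (T, R).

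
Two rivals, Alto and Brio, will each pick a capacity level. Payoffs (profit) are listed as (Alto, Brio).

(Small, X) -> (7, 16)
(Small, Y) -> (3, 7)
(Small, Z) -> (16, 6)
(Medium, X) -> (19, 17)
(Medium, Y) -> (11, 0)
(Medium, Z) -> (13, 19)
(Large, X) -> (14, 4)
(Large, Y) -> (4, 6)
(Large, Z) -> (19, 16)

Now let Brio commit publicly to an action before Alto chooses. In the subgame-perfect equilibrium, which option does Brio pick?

X

Work backward from Alto's decision.
- X: BR = Medium, leader payoff 17.
- Y: BR = Medium, leader payoff 0.
- Z: BR = Large, leader payoff 16.
Brio's induced payoffs are 17, 0, 16, so Brio commits to X. Subgame-perfect outcome: (Medium, X) with payoffs (19, 17).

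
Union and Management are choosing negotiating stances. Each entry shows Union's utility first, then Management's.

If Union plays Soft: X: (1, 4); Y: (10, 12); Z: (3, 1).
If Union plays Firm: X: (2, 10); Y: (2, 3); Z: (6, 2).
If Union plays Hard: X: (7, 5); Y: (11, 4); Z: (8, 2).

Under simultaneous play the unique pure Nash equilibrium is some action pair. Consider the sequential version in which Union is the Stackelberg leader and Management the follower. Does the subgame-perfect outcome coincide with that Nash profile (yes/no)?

Backward induction with Union moving first.
- Soft → Management plays Y (best of 4, 12, 1); Union gets 10.
- Firm → Management plays X (best of 10, 3, 2); Union gets 2.
- Hard → Management plays X (best of 5, 4, 2); Union gets 7.
Among 10, 2, 7, the best is 10 at Soft. Subgame-perfect outcome: (Soft, Y) with payoffs (10, 12).
Now find the simultaneous Nash equilibrium.
Union's best replies: X→Hard; Y→Hard; Z→Hard.
Management's best replies: Soft→Y; Firm→X; Hard→X.
The unique mutual best reply is (Hard, X), giving (7, 5).
Sequential outcome (Soft, Y) differs from the Nash profile (Hard, X).

no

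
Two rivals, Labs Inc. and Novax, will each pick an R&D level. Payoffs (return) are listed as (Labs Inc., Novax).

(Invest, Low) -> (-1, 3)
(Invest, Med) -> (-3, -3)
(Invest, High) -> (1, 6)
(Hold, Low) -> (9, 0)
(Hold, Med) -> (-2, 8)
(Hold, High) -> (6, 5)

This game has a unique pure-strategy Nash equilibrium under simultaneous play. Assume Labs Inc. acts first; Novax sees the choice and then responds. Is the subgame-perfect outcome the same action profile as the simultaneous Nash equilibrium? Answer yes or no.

no

Backward induction with Labs Inc. moving first.
- Invest: Novax compares 3, -3, 6 and picks High; Labs Inc. would get 1.
- Hold: Novax compares 0, 8, 5 and picks Med; Labs Inc. would get -2.
Among 1, -2, the best is 1 at Invest. Subgame-perfect outcome: (Invest, High) with payoffs (1, 6).
For the simultaneous game, intersect best replies.
Labs Inc.'s best replies: Low→Hold; Med→Hold; High→Hold.
Novax's best replies: Invest→High; Hold→Med.
Only (Hold, Med) has each player best-responding; Nash payoffs (-2, 8).
Sequential outcome (Invest, High) differs from the Nash profile (Hold, Med).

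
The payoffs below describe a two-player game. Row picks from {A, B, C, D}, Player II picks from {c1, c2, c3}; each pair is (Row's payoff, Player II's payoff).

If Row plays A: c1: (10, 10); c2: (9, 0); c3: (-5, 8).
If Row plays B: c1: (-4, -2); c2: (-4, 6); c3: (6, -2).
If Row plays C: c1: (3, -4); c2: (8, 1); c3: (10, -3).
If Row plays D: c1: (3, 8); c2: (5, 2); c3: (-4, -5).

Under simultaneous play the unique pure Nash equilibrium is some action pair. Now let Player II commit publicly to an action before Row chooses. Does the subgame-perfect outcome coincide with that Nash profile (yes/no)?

yes

Work backward from Row's decision.
- c1 → Row plays A (best of 10, -4, 3, 3); Player II gets 10.
- c2 → Row plays A (best of 9, -4, 8, 5); Player II gets 0.
- c3 → Row plays C (best of -5, 6, 10, -4); Player II gets -3.
Maximizing over 10, 0, -3, Player II chooses c1. Subgame-perfect outcome: (A, c1) with payoffs (10, 10).
Under simultaneous play:
Row's best replies: c1→A; c2→A; c3→C.
Player II's best replies: A→c1; B→c2; C→c2; D→c1.
Only (A, c1) has each player best-responding; Nash payoffs (10, 10).
Sequential outcome (A, c1) coincides with the Nash profile (A, c1).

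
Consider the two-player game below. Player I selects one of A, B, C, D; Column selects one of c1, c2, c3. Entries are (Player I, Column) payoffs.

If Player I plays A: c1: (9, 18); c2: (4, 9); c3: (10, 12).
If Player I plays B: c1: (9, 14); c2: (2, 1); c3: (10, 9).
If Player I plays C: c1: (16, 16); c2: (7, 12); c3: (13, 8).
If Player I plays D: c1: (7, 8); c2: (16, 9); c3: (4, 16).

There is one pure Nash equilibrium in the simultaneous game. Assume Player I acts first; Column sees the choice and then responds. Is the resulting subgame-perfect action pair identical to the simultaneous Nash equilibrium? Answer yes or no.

yes

Work backward from Column's decision.
- A: Column compares 18, 9, 12 and picks c1; Player I would get 9.
- B: Column compares 14, 1, 9 and picks c1; Player I would get 9.
- C: Column compares 16, 12, 8 and picks c1; Player I would get 16.
- D: Column compares 8, 9, 16 and picks c3; Player I would get 4.
Among 9, 9, 16, 4, the best is 16 at C. Subgame-perfect outcome: (C, c1) with payoffs (16, 16).
Under simultaneous play:
Player I's best replies: c1→C; c2→D; c3→C.
Column's best replies: A→c1; B→c1; C→c1; D→c3.
The unique mutual best reply is (C, c1), giving (16, 16).
Sequential outcome (C, c1) coincides with the Nash profile (C, c1).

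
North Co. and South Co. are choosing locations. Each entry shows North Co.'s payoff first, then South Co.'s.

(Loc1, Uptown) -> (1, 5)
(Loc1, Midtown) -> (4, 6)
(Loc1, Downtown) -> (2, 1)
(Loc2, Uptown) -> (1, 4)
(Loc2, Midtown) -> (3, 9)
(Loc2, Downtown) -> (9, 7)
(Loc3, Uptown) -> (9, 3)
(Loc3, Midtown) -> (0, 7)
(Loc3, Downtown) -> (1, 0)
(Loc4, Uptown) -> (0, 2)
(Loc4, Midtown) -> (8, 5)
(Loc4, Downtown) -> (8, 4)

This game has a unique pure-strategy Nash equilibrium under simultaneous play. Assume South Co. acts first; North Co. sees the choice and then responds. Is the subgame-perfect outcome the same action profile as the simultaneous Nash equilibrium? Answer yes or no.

no

North Co. best-responds to each possible South Co. move:
- Uptown: BR = Loc3, leader payoff 3.
- Midtown: BR = Loc4, leader payoff 5.
- Downtown: BR = Loc2, leader payoff 7.
South Co.'s induced payoffs are 3, 5, 7, so South Co. commits to Downtown. Subgame-perfect outcome: (Loc2, Downtown) with payoffs (9, 7).
For the simultaneous game, intersect best replies.
North Co.'s best replies: Uptown→Loc3; Midtown→Loc4; Downtown→Loc2.
South Co.'s best replies: Loc1→Midtown; Loc2→Midtown; Loc3→Midtown; Loc4→Midtown.
The unique mutual best reply is (Loc4, Midtown), giving (8, 5).
Sequential outcome (Loc2, Downtown) differs from the Nash profile (Loc4, Midtown).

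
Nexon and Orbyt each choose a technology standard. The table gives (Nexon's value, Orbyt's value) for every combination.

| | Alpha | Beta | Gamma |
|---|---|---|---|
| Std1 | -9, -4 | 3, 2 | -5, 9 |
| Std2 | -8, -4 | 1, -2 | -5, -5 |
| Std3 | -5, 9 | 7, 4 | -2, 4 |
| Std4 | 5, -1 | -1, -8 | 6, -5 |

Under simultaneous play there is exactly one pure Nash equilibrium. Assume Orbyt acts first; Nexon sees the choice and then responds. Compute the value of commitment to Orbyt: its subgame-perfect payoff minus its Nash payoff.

5

Nexon best-responds to each possible Orbyt move:
- Alpha: Nexon compares -9, -8, -5, 5 and picks Std4; Orbyt would get -1.
- Beta: Nexon compares 3, 1, 7, -1 and picks Std3; Orbyt would get 4.
- Gamma: Nexon compares -5, -5, -2, 6 and picks Std4; Orbyt would get -5.
Orbyt's induced payoffs are -1, 4, -5, so Orbyt commits to Beta. Subgame-perfect outcome: (Std3, Beta) with payoffs (7, 4).
For the simultaneous game, intersect best replies.
Nexon's best replies: Alpha→Std4; Beta→Std3; Gamma→Std4.
Orbyt's best replies: Std1→Gamma; Std2→Beta; Std3→Alpha; Std4→Alpha.
The unique mutual best reply is (Std4, Alpha), giving (5, -1).
Orbyt's commitment gain: 4 − -1 = 5.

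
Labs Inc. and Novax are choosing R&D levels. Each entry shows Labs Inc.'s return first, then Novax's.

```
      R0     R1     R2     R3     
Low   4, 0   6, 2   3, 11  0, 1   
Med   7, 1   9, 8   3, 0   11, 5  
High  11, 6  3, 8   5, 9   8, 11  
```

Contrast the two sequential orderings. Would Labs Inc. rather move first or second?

If Labs Inc. leads: Novax's best replies are Low→R2, Med→R1, High→R3; Labs Inc.'s induced payoffs 3, 9, 8; outcome (Med, R1), payoffs (9, 8).
If Novax leads: Labs Inc.'s best replies are R0→High, R1→Med, R2→High, R3→Med; Novax's induced payoffs 6, 8, 9, 5; outcome (High, R2), payoffs (5, 9).
Labs Inc. gets 9 moving first and 5 moving second, so Labs Inc. prefers to move first.

first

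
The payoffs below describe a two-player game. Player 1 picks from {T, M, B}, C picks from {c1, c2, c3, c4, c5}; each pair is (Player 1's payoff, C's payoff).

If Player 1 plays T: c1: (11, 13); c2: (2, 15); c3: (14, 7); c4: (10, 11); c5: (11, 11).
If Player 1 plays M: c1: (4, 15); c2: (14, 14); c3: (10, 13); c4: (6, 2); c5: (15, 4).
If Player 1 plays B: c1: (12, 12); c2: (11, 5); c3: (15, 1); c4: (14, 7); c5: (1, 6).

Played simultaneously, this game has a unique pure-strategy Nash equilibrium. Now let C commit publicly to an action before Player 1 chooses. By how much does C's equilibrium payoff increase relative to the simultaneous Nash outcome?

2

Solve by backward induction (C leads).
- c1: BR = B, leader payoff 12.
- c2: BR = M, leader payoff 14.
- c3: BR = B, leader payoff 1.
- c4: BR = B, leader payoff 7.
- c5: BR = M, leader payoff 4.
C's induced payoffs are 12, 14, 1, 7, 4, so C commits to c2. Subgame-perfect outcome: (M, c2) with payoffs (14, 14).
Now find the simultaneous Nash equilibrium.
Player 1's best replies: c1→B; c2→M; c3→B; c4→B; c5→M.
C's best replies: T→c2; M→c1; B→c1.
Only (B, c1) has each player best-responding; Nash payoffs (12, 12).
C's commitment gain: 14 − 12 = 2.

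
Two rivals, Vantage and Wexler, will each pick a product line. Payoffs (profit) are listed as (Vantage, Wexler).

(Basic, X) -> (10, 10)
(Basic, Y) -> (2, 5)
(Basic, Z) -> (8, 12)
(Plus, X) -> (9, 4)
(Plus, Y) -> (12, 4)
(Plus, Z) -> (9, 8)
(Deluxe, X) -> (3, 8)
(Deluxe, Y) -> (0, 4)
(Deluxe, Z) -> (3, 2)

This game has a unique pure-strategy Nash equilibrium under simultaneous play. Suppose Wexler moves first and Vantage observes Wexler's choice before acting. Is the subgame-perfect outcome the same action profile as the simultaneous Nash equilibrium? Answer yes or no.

no

Backward induction with Wexler moving first.
- X: BR = Basic, leader payoff 10.
- Y: BR = Plus, leader payoff 4.
- Z: BR = Plus, leader payoff 8.
Among 10, 4, 8, the best is 10 at X. Subgame-perfect outcome: (Basic, X) with payoffs (10, 10).
Under simultaneous play:
Vantage's best replies: X→Basic; Y→Plus; Z→Plus.
Wexler's best replies: Basic→Z; Plus→Z; Deluxe→X.
Only (Plus, Z) has each player best-responding; Nash payoffs (9, 8).
Sequential outcome (Basic, X) differs from the Nash profile (Plus, Z).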